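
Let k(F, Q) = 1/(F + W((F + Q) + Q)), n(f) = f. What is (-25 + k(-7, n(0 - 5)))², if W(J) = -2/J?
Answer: 8655364/13689 ≈ 632.29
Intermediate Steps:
k(F, Q) = 1/(F - 2/(F + 2*Q)) (k(F, Q) = 1/(F - 2/((F + Q) + Q)) = 1/(F - 2/(F + 2*Q)))
(-25 + k(-7, n(0 - 5)))² = (-25 + (-7 + 2*(0 - 5))/(-2 - 7*(-7 + 2*(0 - 5))))² = (-25 + (-7 + 2*(-5))/(-2 - 7*(-7 + 2*(-5))))² = (-25 + (-7 - 10)/(-2 - 7*(-7 - 10)))² = (-25 - 17/(-2 - 7*(-17)))² = (-25 - 17/(-2 + 119))² = (-25 - 17/117)² = (-2942/117)² = 8655364/13689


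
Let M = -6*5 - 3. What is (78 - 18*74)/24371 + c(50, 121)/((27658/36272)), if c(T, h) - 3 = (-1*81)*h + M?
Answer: -4345245176502/337026559 ≈ -12893.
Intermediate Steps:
M = -33 (M = -30 - 3 = -33)
c(T, h) = -30 - 81*h (c(T, h) = 3 + ((-1*81)*h - 33) = 3 + (-81*h - 33) = 3 + (-33 - 81*h) = -30 - 81*h)
(78 - 18*74)/24371 + c(50, 121)/((27658/36272)) = (78 - 18*74)/24371 + (-30 - 81*121)/((27658/36272)) = (78 - 1332)*(1/24371) + (-30 - 9801)/((27658*(1/36272))) = -1254*1/24371 - 9831/13829/18136 = -1254/24371 - 9831*18136/13829 = -1254/24371 - 178295016/13829 = -4345245176502/337026559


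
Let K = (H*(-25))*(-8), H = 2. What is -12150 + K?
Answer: -11750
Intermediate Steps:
K = 400 (K = (2*(-25))*(-8) = -50*(-8) = 400)
-12150 + K = -12150 + 400 = -11750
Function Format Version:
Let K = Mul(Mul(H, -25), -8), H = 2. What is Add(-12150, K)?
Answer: -11750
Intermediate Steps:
K = 400 (K = Mul(Mul(2, -25), -8) = Mul(-50, -8) = 400)
Add(-12150, K) = Add(-12150, 400) = -11750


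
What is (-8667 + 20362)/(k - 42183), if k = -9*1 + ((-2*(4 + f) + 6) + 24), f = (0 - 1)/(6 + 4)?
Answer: -58475/210849 ≈ -0.27733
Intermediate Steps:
f = -⅒ (f = -1/10 = -1*⅒ = -⅒ ≈ -0.10000)
k = 66/5 (k = -9*1 + ((-2*(4 - ⅒) + 6) + 24) = -9 + ((-2*39/10 + 6) + 24) = -9 + ((-39/5 + 6) + 24) = -9 + (-9/5 + 24) = -9 + 111/5 = 66/5 ≈ 13.200)
(-8667 + 20362)/(k - 42183) = (-8667 + 20362)/(66/5 - 42183) = 11695/(-210849/5) = 11695*(-5/210849) = -58475/210849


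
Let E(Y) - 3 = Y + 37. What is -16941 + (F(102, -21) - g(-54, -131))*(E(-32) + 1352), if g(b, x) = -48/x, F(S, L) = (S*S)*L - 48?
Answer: -38935945671/131 ≈ -2.9722e+8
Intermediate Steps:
F(S, L) = -48 + L*S**2 (F(S, L) = S**2*L - 48 = L*S**2 - 48 = -48 + L*S**2)
E(Y) = 40 + Y (E(Y) = 3 + (Y + 37) = 3 + (37 + Y) = 40 + Y)
-16941 + (F(102, -21) - g(-54, -131))*(E(-32) + 1352) = -16941 + ((-48 - 21*102**2) - (-48)/(-131))*((40 - 32) + 1352) = -16941 + ((-48 - 21*10404) - (-48)*(-1)/131)*(8 + 1352) = -16941 + ((-48 - 218484) - 1*48/131)*1360 = -16941 + (-218532 - 48/131)*1360 = -16941 - 28627740/131*1360 = -16941 - 38933726400/131 = -38935945671/131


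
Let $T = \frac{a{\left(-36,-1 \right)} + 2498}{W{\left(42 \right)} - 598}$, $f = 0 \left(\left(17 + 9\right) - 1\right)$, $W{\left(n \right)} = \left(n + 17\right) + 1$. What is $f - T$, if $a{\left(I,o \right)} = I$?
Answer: $\frac{1231}{269} \approx 4.5762$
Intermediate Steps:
$W{\left(n \right)} = 18 + n$ ($W{\left(n \right)} = \left(17 + n\right) + 1 = 18 + n$)
$f = 0$ ($f = 0 \left(26 - 1\right) = 0 \cdot 25 = 0$)
$T = - \frac{1231}{269}$ ($T = \frac{-36 + 2498}{\left(18 + 42\right) - 598} = \frac{2462}{60 - 598} = \frac{2462}{-538} = 2462 \left(- \frac{1}{538}\right) = - \frac{1231}{269} \approx -4.5762$)
$f - T = 0 - - \frac{1231}{269} = 0 + \frac{1231}{269} = \frac{1231}{269}$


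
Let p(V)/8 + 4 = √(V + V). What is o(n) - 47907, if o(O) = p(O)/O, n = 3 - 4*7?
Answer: -1197643/25 - 8*I*√2/5 ≈ -47906.0 - 2.2627*I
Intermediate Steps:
n = -25 (n = 3 - 28 = -25)
p(V) = -32 + 8*√2*√V (p(V) = -32 + 8*√(V + V) = -32 + 8*√(2*V) = -32 + 8*(√2*√V) = -32 + 8*√2*√V)
o(O) = (-32 + 8*√2*√O)/O
o(n) - 47907 = 8*(-4 + √2*√(-25))/(-25) - 47907 = 8*(-1/25)*(-4 + √2*(5*I)) - 47907 = 8*(-1/25)*(-4 + 5*I*√2) - 47907 = (32/25 - 8*I*√2/5) - 47907 = -1197643/25 - 8*I*√2/5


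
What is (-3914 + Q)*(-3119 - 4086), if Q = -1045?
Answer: 35729595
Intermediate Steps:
(-3914 + Q)*(-3119 - 4086) = (-3914 - 1045)*(-3119 - 4086) = -4959*(-7205) = 35729595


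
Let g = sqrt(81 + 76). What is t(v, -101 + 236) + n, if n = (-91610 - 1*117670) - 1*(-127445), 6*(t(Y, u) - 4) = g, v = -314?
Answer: -81831 + sqrt(157)/6 ≈ -81829.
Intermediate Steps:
g = sqrt(157) ≈ 12.530
t(Y, u) = 4 + sqrt(157)/6
n = -81835 (n = (-91610 - 117670) + 127445 = -209280 + 127445 = -81835)
t(v, -101 + 236) + n = (4 + sqrt(157)/6) - 81835 = -81831 + sqrt(157)/6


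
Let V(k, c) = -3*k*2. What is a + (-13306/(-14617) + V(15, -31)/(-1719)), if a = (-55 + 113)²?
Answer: 9394460924/2791847 ≈ 3365.0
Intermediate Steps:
V(k, c) = -6*k
a = 3364 (a = 58² = 3364)
a + (-13306/(-14617) + V(15, -31)/(-1719)) = 3364 + (-13306/(-14617) - 6*15/(-1719)) = 3364 + (-13306*(-1/14617) - 90*(-1/1719)) = 3364 + (13306/14617 + 10/191) = 3364 + 2687616/2791847 = 9394460924/2791847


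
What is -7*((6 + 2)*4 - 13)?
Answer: -133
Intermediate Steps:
-7*((6 + 2)*4 - 13) = -7*(8*4 - 13) = -7*(32 - 13) = -7*19 = -133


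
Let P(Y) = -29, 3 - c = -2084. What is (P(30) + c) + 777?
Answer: 2835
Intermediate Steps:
c = 2087 (c = 3 - 1*(-2084) = 3 + 2084 = 2087)
(P(30) + c) + 777 = (-29 + 2087) + 777 = 2058 + 777 = 2835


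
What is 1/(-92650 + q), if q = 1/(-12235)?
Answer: -12235/1133572751 ≈ -1.0793e-5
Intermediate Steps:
q = -1/12235 ≈ -8.1733e-5
1/(-92650 + q) = 1/(-92650 - 1/12235) = 1/(-1133572751/12235) = -12235/1133572751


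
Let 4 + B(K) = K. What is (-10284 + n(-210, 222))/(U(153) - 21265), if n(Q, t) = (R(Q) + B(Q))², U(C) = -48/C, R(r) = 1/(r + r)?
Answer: -106496441537/63770422800 ≈ -1.6700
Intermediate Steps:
B(K) = -4 + K
R(r) = 1/(2*r)
n(Q, t) = (-4 + Q + 1/(2*Q))² (n(Q, t) = (1/(2*Q) + (-4 + Q))² = (-4 + Q + 1/(2*Q))²)
(-10284 + n(-210, 222))/(U(153) - 21265) = (-10284 + (¼)*(1 + 2*(-210)*(-4 - 210))²/(-210)²)/(-48/153 - 21265) = (-10284 + (¼)*(1/44100)*(1 + 2*(-210)*(-214))²)/(-48*1/153 - 21265) = (-10284 + (¼)*(1/44100)*(1 + 89880)²)/(-16/51 - 21265) = (-10284 + (¼)*(1/44100)*89881²)/(-1084531/51) = (-10284 + (¼)*(1/44100)*8078594161)*(-51/1084531) = (-10284 + 8078594161/176400)*(-51/1084531) = (6264496561/176400)*(-51/1084531) = -106496441537/63770422800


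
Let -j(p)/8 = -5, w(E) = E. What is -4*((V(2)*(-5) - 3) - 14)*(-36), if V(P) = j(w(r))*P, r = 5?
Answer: -60048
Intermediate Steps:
j(p) = 40 (j(p) = -8*(-5) = 40)
V(P) = 40*P
-4*((V(2)*(-5) - 3) - 14)*(-36) = -4*(((40*2)*(-5) - 3) - 14)*(-36) = -4*((80*(-5) - 3) - 14)*(-36) = -4*((-400 - 3) - 14)*(-36) = -4*(-403 - 14)*(-36) = -4*(-417)*(-36) = 1668*(-36) = -60048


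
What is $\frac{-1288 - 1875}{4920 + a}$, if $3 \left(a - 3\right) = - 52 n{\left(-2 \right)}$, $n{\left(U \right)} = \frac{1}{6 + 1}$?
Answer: $- \frac{66423}{103331} \approx -0.64282$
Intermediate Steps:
$n{\left(U \right)} = \frac{1}{7}$
$a = \frac{11}{21}$ ($a = 3 + \frac{\left(-52\right) \frac{1}{7}}{3} = 3 + \frac{1}{3} \left(- \frac{52}{7}\right) = 3 - \frac{52}{21} = \frac{11}{21} \approx 0.52381$)
$\frac{-1288 - 1875}{4920 + a} = \frac{-1288 - 1875}{4920 + \frac{11}{21}} = - \frac{3163}{\frac{103331}{21}} = \left(-3163\right) \frac{21}{103331} = - \frac{66423}{103331}$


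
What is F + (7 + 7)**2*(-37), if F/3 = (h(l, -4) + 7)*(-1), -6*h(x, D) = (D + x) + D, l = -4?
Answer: -7279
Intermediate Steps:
h(x, D) = -D/3 - x/6 (h(x, D) = -((D + x) + D)/6 = -(x + 2*D)/6 = -D/3 - x/6)
F = -27 (F = 3*(((-1/3*(-4) - 1/6*(-4)) + 7)*(-1)) = 3*(((4/3 + 2/3) + 7)*(-1)) = 3*((2 + 7)*(-1)) = 3*(9*(-1)) = 3*(-9) = -27)
F + (7 + 7)**2*(-37) = -27 + (7 + 7)**2*(-37) = -27 + 14**2*(-37) = -27 + 196*(-37) = -27 - 7252 = -7279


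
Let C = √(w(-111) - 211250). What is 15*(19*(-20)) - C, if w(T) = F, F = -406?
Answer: -5700 - 2*I*√52914 ≈ -5700.0 - 460.06*I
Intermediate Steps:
w(T) = -406
C = 2*I*√52914 (C = √(-406 - 211250) = √(-211656) = 2*I*√52914 ≈ 460.06*I)
15*(19*(-20)) - C = 15*(19*(-20)) - 2*I*√52914 = 15*(-380) - 2*I*√52914 = -5700 - 2*I*√52914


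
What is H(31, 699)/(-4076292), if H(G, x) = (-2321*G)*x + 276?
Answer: 16764491/1358764 ≈ 12.338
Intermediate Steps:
H(G, x) = 276 - 2321*G*x (H(G, x) = -2321*G*x + 276 = 276 - 2321*G*x)
H(31, 699)/(-4076292) = (276 - 2321*31*699)/(-4076292) = (276 - 50293749)*(-1/4076292) = -50293473*(-1/4076292) = 16764491/1358764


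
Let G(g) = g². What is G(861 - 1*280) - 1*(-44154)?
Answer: 381715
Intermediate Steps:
G(861 - 1*280) - 1*(-44154) = (861 - 1*280)² - 1*(-44154) = (861 - 280)² + 44154 = 581² + 44154 = 337561 + 44154 = 381715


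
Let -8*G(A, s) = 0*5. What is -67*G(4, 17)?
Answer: 0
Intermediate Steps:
G(A, s) = 0 (G(A, s) = -0*5 = -⅛*0 = 0)
-67*G(4, 17) = -67*0 = 0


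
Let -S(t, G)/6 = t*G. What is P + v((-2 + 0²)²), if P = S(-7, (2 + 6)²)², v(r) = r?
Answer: 7225348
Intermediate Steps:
S(t, G) = -6*G*t (S(t, G) = -6*t*G = -6*G*t)
P = 7225344 (P = (-6*(2 + 6)²*(-7))² = (-6*8²*(-7))² = (-6*64*(-7))² = 2688² = 7225344)
P + v((-2 + 0²)²) = 7225344 + (-2 + 0²)² = 7225344 + (-2 + 0)² = 7225344 + (-2)² = 7225344 + 4 = 7225348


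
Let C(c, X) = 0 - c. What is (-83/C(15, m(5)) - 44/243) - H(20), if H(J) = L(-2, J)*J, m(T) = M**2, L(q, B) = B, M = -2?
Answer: -479497/1215 ≈ -394.65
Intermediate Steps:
m(T) = 4 (m(T) = (-2)**2 = 4)
C(c, X) = -c
H(J) = J**2 (H(J) = J*J = J**2)
(-83/C(15, m(5)) - 44/243) - H(20) = (-83/((-1*15)) - 44/243) - 1*20**2 = (-83/(-15) - 44*1/243) - 1*400 = (-83*(-1/15) - 44/243) - 400 = (83/15 - 44/243) - 400 = 6503/1215 - 400 = -479497/1215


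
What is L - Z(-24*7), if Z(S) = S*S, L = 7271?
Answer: -20953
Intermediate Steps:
Z(S) = S**2
L - Z(-24*7) = 7271 - (-24*7)**2 = 7271 - 1*(-168)**2 = 7271 - 1*28224 = 7271 - 28224 = -20953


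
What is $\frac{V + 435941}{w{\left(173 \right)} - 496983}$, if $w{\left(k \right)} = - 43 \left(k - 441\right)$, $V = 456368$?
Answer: $- \frac{892309}{485459} \approx -1.8381$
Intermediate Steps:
$w{\left(k \right)} = 18963 - 43 k$ ($w{\left(k \right)} = - 43 \left(-441 + k\right) = 18963 - 43 k$)
$\frac{V + 435941}{w{\left(173 \right)} - 496983} = \frac{456368 + 435941}{\left(18963 - 7439\right) - 496983} = \frac{892309}{\left(18963 - 7439\right) - 496983} = \frac{892309}{11524 - 496983} = \frac{892309}{-485459} = 892309 \left(- \frac{1}{485459}\right) = - \frac{892309}{485459}$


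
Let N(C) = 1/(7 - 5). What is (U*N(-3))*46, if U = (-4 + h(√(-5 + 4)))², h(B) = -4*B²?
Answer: 0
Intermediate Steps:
N(C) = ½ (N(C) = 1/2 = ½)
U = 0 (U = (-4 - 4*(√(-5 + 4))²)² = (-4 - 4*(√(-1))²)² = (-4 - 4*I²)² = (-4 - 4*(-1))² = (-4 + 4)² = 0² = 0)
(U*N(-3))*46 = (0*(½))*46 = 0*46 = 0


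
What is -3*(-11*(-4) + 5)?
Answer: -147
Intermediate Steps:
-3*(-11*(-4) + 5) = -3*(44 + 5) = -3*49 = -147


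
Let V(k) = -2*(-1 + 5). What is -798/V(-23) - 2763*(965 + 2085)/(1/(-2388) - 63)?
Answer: 16111232871/120356 ≈ 1.3386e+5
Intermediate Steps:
V(k) = -8 (V(k) = -2*4 = -8)
-798/V(-23) - 2763*(965 + 2085)/(1/(-2388) - 63) = -798/(-8) - 2763*(965 + 2085)/(1/(-2388) - 63) = -798*(-1/8) - 2763*3050/(-1/2388 - 63) = 399/4 - 2763/((-150445/2388*1/3050)) = 399/4 - 2763/(-30089/1456680) = 399/4 - 2763*(-1456680/30089) = 399/4 + 4024806840/30089 = 16111232871/120356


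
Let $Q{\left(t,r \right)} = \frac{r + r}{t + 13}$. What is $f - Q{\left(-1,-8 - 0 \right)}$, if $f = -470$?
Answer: $- \frac{1406}{3} \approx -468.67$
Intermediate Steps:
$Q{\left(t,r \right)} = \frac{2 r}{13 + t}$
$f - Q{\left(-1,-8 - 0 \right)} = -470 - \frac{2 \left(-8 - 0\right)}{13 - 1} = -470 - \frac{2 \left(-8 + 0\right)}{12} = -470 - 2 \left(-8\right) \frac{1}{12} = -470 - - \frac{4}{3} = -470 + \frac{4}{3} = - \frac{1406}{3}$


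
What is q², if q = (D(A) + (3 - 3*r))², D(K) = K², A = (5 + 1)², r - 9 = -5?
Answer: 2743558264161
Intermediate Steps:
r = 4 (r = 9 - 5 = 4)
A = 36 (A = 6² = 36)
q = 1656369 (q = (36² + (3 - 3*4))² = (1296 + (3 - 12))² = (1296 - 9)² = 1287² = 1656369)
q² = 1656369² = 2743558264161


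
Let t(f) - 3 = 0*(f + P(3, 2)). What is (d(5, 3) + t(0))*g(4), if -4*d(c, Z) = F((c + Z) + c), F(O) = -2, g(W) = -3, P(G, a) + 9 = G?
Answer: -21/2 ≈ -10.500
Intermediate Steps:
P(G, a) = -9 + G
d(c, Z) = ½ (d(c, Z) = -¼*(-2) = ½)
t(f) = 3 (t(f) = 3 + 0*(f + (-9 + 3)) = 3 + 0*(f - 6) = 3 + 0*(-6 + f) = 3 + 0 = 3)
(d(5, 3) + t(0))*g(4) = (½ + 3)*(-3) = (7/2)*(-3) = -21/2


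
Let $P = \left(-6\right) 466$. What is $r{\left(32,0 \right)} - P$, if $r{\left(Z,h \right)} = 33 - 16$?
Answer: $2813$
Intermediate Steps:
$r{\left(Z,h \right)} = 17$ ($r{\left(Z,h \right)} = 33 - 16 = 17$)
$P = -2796$
$r{\left(32,0 \right)} - P = 17 - -2796 = 17 + 2796 = 2813$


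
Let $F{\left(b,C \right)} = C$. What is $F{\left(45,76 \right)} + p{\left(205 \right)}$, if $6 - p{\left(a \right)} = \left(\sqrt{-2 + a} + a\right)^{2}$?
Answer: $82 - \left(205 + \sqrt{203}\right)^{2} \approx -47988.0$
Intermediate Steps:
$p{\left(a \right)} = 6 - \left(a + \sqrt{-2 + a}\right)^{2}$ ($p{\left(a \right)} = 6 - \left(\sqrt{-2 + a} + a\right)^{2} = 6 - \left(a + \sqrt{-2 + a}\right)^{2}$)
$F{\left(45,76 \right)} + p{\left(205 \right)} = 76 + \left(6 - \left(205 + \sqrt{-2 + 205}\right)^{2}\right) = 76 + \left(6 - \left(205 + \sqrt{203}\right)^{2}\right) = 82 - \left(205 + \sqrt{203}\right)^{2}$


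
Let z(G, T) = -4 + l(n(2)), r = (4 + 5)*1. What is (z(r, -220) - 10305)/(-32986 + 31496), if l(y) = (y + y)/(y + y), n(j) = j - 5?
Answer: 5154/745 ≈ 6.9181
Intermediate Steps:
n(j) = -5 + j
l(y) = 1 (l(y) = (2*y)/((2*y)) = (2*y)*(1/(2*y)) = 1)
r = 9 (r = 9*1 = 9)
z(G, T) = -3 (z(G, T) = -4 + 1 = -3)
(z(r, -220) - 10305)/(-32986 + 31496) = (-3 - 10305)/(-32986 + 31496) = -10308/(-1490) = -10308*(-1/1490) = 5154/745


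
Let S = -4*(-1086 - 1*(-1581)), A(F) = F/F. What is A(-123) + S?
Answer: -1979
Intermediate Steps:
A(F) = 1
S = -1980 (S = -4*(-1086 + 1581) = -4*495 = -1980)
A(-123) + S = 1 - 1980 = -1979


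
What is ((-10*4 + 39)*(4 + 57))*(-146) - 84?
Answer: 8822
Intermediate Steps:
((-10*4 + 39)*(4 + 57))*(-146) - 84 = ((-40 + 39)*61)*(-146) - 84 = -1*61*(-146) - 84 = -61*(-146) - 84 = 8906 - 84 = 8822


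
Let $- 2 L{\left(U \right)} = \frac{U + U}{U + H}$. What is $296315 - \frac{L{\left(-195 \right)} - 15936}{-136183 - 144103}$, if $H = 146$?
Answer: $\frac{4069593577351}{13734014} \approx 2.9632 \cdot 10^{5}$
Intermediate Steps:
$L{\left(U \right)} = - \frac{U}{146 + U}$ ($L{\left(U \right)} = - \frac{\left(U + U\right) \frac{1}{U + 146}}{2} = - \frac{2 U \frac{1}{146 + U}}{2} = - \frac{U}{146 + U}$)
$296315 - \frac{L{\left(-195 \right)} - 15936}{-136183 - 144103} = 296315 - \frac{\left(-1\right) \left(-195\right) \frac{1}{146 - 195} - 15936}{-136183 - 144103} = 296315 - \frac{\left(-1\right) \left(-195\right) \frac{1}{-49} - 15936}{-280286} = 296315 - \left(\left(-1\right) \left(-195\right) \left(- \frac{1}{49}\right) - 15936\right) \left(- \frac{1}{280286}\right) = 296315 - \left(- \frac{195}{49} - 15936\right) \left(- \frac{1}{280286}\right) = 296315 - \left(- \frac{781059}{49}\right) \left(- \frac{1}{280286}\right) = 296315 - \frac{781059}{13734014} = \frac{4069593577351}{13734014}$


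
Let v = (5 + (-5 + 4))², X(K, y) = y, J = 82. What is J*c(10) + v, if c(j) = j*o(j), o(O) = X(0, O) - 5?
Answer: 4116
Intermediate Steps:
o(O) = -5 + O (o(O) = O - 5 = -5 + O)
v = 16 (v = (5 - 1)² = 4² = 16)
c(j) = j*(-5 + j)
J*c(10) + v = 82*(10*(-5 + 10)) + 16 = 82*(10*5) + 16 = 82*50 + 16 = 4100 + 16 = 4116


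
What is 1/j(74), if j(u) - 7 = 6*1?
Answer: 1/13 ≈ 0.076923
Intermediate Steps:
j(u) = 13 (j(u) = 7 + 6*1 = 7 + 6 = 13)
1/j(74) = 1/13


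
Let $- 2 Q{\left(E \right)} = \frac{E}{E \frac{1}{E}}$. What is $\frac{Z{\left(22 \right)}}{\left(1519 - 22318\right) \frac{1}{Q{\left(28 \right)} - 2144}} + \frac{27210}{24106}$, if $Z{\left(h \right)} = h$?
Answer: $\frac{855198623}{250690347} \approx 3.4114$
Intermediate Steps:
$Q{\left(E \right)} = - \frac{E}{2}$ ($Q{\left(E \right)} = - \frac{E \frac{1}{E \frac{1}{E}}}{2} = - \frac{E 1^{-1}}{2} = - \frac{E 1}{2} = - \frac{E}{2}$)
$\frac{Z{\left(22 \right)}}{\left(1519 - 22318\right) \frac{1}{Q{\left(28 \right)} - 2144}} + \frac{27210}{24106} = \frac{22}{\left(1519 - 22318\right) \frac{1}{\left(- \frac{1}{2}\right) 28 - 2144}} + \frac{27210}{24106} = \frac{22}{\left(-20799\right) \frac{1}{-14 - 2144}} + 27210 \cdot \frac{1}{24106} = \frac{22}{\left(-20799\right) \frac{1}{-2158}} + \frac{13605}{12053} = \frac{22}{\left(-20799\right) \left(- \frac{1}{2158}\right)} + \frac{13605}{12053} = \frac{22}{\frac{20799}{2158}} + \frac{13605}{12053} = 22 \cdot \frac{2158}{20799} + \frac{13605}{12053} = \frac{47476}{20799} + \frac{13605}{12053} = \frac{855198623}{250690347}$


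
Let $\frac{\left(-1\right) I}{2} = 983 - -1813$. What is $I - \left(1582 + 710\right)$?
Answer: $-7884$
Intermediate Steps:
$I = -5592$ ($I = - 2 \left(983 - -1813\right) = - 2 \left(983 + 1813\right) = \left(-2\right) 2796 = -5592$)
$I - \left(1582 + 710\right) = -5592 - \left(1582 + 710\right) = -5592 - 2292 = -7884$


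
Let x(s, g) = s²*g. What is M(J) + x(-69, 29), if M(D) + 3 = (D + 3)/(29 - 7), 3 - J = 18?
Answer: 1518720/11 ≈ 1.3807e+5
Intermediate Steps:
J = -15 (J = 3 - 1*18 = 3 - 18 = -15)
x(s, g) = g*s²
M(D) = -63/22 + D/22 (M(D) = -3 + (D + 3)/(29 - 7) = -3 + (3 + D)/22 = -3 + (3 + D)*(1/22) = -3 + (3/22 + D/22) = -63/22 + D/22)
M(J) + x(-69, 29) = (-63/22 + (1/22)*(-15)) + 29*(-69)² = (-63/22 - 15/22) + 29*4761 = -39/11 + 138069 = 1518720/11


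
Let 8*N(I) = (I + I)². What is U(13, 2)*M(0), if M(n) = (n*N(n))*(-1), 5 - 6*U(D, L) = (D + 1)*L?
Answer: 0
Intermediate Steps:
N(I) = I²/2 (N(I) = (I + I)²/8 = (2*I)²/8 = (4*I²)/8 = I²/2)
U(D, L) = ⅚ - L*(1 + D)/6 (U(D, L) = ⅚ - (D + 1)*L/6 = ⅚ - (1 + D)*L/6 = ⅚ - L*(1 + D)/6)
M(n) = -n³/2 (M(n) = (n*(n²/2))*(-1) = (n³/2)*(-1) = -n³/2)
U(13, 2)*M(0) = (⅚ - ⅙*2 - ⅙*13*2)*(-½*0³) = (⅚ - ⅓ - 13/3)*(-½*0) = -23/6*0 = 0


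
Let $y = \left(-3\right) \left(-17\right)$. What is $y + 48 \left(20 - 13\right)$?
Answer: $387$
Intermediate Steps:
$y = 51$
$y + 48 \left(20 - 13\right) = 51 + 48 \left(20 - 13\right) = 51 + 48 \cdot 7 = 51 + 336 = 387$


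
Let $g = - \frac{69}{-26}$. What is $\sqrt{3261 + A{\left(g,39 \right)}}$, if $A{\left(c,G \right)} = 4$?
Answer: $\sqrt{3265} \approx 57.14$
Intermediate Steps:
$g = \frac{69}{26}$ ($g = \left(-69\right) \left(- \frac{1}{26}\right) = \frac{69}{26} \approx 2.6538$)
$\sqrt{3261 + A{\left(g,39 \right)}} = \sqrt{3261 + 4} = \sqrt{3265}$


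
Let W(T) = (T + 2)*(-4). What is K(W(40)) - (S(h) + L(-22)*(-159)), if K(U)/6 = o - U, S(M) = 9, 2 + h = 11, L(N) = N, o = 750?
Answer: 2001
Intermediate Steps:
h = 9 (h = -2 + 11 = 9)
W(T) = -8 - 4*T (W(T) = (2 + T)*(-4) = -8 - 4*T)
K(U) = 4500 - 6*U (K(U) = 6*(750 - U) = 4500 - 6*U)
K(W(40)) - (S(h) + L(-22)*(-159)) = (4500 - 6*(-8 - 4*40)) - (9 - 22*(-159)) = (4500 - 6*(-8 - 160)) - (9 + 3498) = (4500 - 6*(-168)) - 1*3507 = (4500 + 1008) - 3507 = 5508 - 3507 = 2001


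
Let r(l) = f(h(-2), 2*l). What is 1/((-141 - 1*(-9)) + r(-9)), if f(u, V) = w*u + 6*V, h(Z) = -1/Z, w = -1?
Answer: -2/481 ≈ -0.0041580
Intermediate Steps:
f(u, V) = -u + 6*V
r(l) = -½ + 12*l (r(l) = -(-1)/(-2) + 6*(2*l) = -(-1)*(-1)/2 + 12*l = -1*½ + 12*l = -½ + 12*l)
1/((-141 - 1*(-9)) + r(-9)) = 1/((-141 - 1*(-9)) + (-½ + 12*(-9))) = 1/((-141 + 9) + (-½ - 108)) = 1/(-132 - 217/2) = 1/(-481/2) = -2/481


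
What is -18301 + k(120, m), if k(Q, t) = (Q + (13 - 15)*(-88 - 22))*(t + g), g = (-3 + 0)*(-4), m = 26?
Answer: -5381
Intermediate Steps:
g = 12 (g = -3*(-4) = 12)
k(Q, t) = (12 + t)*(220 + Q) (k(Q, t) = (Q + (13 - 15)*(-88 - 22))*(t + 12) = (Q - 2*(-110))*(12 + t) = (Q + 220)*(12 + t) = (220 + Q)*(12 + t) = (12 + t)*(220 + Q))
-18301 + k(120, m) = -18301 + (2640 + 12*120 + 220*26 + 120*26) = -18301 + (2640 + 1440 + 5720 + 3120) = -18301 + 12920 = -5381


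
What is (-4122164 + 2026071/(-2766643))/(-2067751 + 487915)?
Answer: 11404558201523/4370842210548 ≈ 2.6092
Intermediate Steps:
(-4122164 + 2026071/(-2766643))/(-2067751 + 487915) = (-4122164 + 2026071*(-1/2766643))/(-1579836) = (-4122164 - 2026071/2766643)*(-1/1579836) = -11404558201523/2766643*(-1/1579836) = 11404558201523/4370842210548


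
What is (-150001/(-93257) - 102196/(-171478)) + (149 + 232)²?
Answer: 1160690422686528/7995761923 ≈ 1.4516e+5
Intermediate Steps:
(-150001/(-93257) - 102196/(-171478)) + (149 + 232)² = (-150001*(-1/93257) - 102196*(-1/171478)) + 381² = (150001/93257 + 51098/85739) + 145161 = 17626181925/7995761923 + 145161 = 1160690422686528/7995761923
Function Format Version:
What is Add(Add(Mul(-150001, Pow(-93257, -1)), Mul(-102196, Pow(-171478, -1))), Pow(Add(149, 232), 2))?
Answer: Rational(1160690422686528, 7995761923) ≈ 1.4516e+5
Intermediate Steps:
Add(Add(Mul(-150001, Pow(-93257, -1)), Mul(-102196, Pow(-171478, -1))), Pow(Add(149, 232), 2)) = Add(Add(Mul(-150001, Rational(-1, 93257)), Mul(-102196, Rational(-1, 171478))), Pow(381, 2)) = Add(Add(Rational(150001, 93257), Rational(51098, 85739)), 145161) = Add(Rational(17626181925, 7995761923), 145161) = Rational(1160690422686528, 7995761923)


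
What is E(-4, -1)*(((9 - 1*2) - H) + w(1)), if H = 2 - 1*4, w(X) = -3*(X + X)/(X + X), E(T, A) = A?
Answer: -6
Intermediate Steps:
w(X) = -3 (w(X) = -3*2*X/(2*X) = -3*2*X*1/(2*X) = -3*1 = -3)
H = -2 (H = 2 - 4 = -2)
E(-4, -1)*(((9 - 1*2) - H) + w(1)) = -(((9 - 1*2) - 1*(-2)) - 3) = -(((9 - 2) + 2) - 3) = -((7 + 2) - 3) = -(9 - 3) = -1*6 = -6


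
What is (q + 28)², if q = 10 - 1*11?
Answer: 729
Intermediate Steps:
q = -1 (q = 10 - 11 = -1)
(q + 28)² = (-1 + 28)² = 27² = 729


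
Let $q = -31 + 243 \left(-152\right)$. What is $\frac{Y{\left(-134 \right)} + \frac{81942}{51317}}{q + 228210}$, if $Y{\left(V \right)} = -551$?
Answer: $- \frac{4027675}{1402002433} \approx -0.0028728$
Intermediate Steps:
$q = -36967$ ($q = -31 - 36936 = -36967$)
$\frac{Y{\left(-134 \right)} + \frac{81942}{51317}}{q + 228210} = \frac{-551 + \frac{81942}{51317}}{-36967 + 228210} = \frac{-551 + 81942 \cdot \frac{1}{51317}}{191243} = \left(-551 + \frac{11706}{7331}\right) \frac{1}{191243} = \left(- \frac{4027675}{7331}\right) \frac{1}{191243} = - \frac{4027675}{1402002433}$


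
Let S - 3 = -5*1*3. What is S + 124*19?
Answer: 2344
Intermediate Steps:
S = -12 (S = 3 - 5*1*3 = 3 - 5*3 = 3 - 15 = -12)
S + 124*19 = -12 + 124*19 = -12 + 2356 = 2344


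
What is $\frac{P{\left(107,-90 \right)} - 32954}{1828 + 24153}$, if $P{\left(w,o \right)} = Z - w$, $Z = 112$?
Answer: $- \frac{32949}{25981} \approx -1.2682$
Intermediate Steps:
$P{\left(w,o \right)} = 112 - w$
$\frac{P{\left(107,-90 \right)} - 32954}{1828 + 24153} = \frac{\left(112 - 107\right) - 32954}{1828 + 24153} = \frac{\left(112 - 107\right) - 32954}{25981} = \left(5 - 32954\right) \frac{1}{25981} = \left(-32949\right) \frac{1}{25981} = - \frac{32949}{25981}$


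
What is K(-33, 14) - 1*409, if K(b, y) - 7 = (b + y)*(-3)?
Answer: -345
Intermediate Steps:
K(b, y) = 7 - 3*b - 3*y (K(b, y) = 7 + (b + y)*(-3) = 7 + (-3*b - 3*y) = 7 - 3*b - 3*y)
K(-33, 14) - 1*409 = (7 - 3*(-33) - 3*14) - 1*409 = (7 + 99 - 42) - 409 = 64 - 409 = -345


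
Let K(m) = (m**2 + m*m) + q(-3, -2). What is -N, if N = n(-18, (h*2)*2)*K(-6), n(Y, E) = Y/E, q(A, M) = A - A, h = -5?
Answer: -324/5 ≈ -64.800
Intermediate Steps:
q(A, M) = 0
K(m) = 2*m**2 (K(m) = (m**2 + m*m) + 0 = (m**2 + m**2) + 0 = 2*m**2 + 0 = 2*m**2)
N = 324/5 (N = (-18/(-5*2*2))*(2*(-6)**2) = (-18/((-10*2)))*(2*36) = -18/(-20)*72 = -18*(-1/20)*72 = (9/10)*72 = 324/5 ≈ 64.800)
-N = -1*324/5 = -324/5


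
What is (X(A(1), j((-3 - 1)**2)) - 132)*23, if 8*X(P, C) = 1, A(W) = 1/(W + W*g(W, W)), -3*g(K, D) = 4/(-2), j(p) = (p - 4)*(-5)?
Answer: -24265/8 ≈ -3033.1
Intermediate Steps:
j(p) = 20 - 5*p (j(p) = (-4 + p)*(-5) = 20 - 5*p)
g(K, D) = 2/3 (g(K, D) = -4/(3*(-2)) = -4*(-1)/(3*2) = -1/3*(-2) = 2/3)
A(W) = 3/(5*W) (A(W) = 1/(W + W*(2/3)) = 1/(W + 2*W/3) = 1/(5*W/3) = 3/(5*W))
X(P, C) = 1/8 (X(P, C) = (1/8)*1 = 1/8)
(X(A(1), j((-3 - 1)**2)) - 132)*23 = (1/8 - 132)*23 = -1055/8*23 = -24265/8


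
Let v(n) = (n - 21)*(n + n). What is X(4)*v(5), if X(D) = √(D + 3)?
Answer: -160*√7 ≈ -423.32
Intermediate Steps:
X(D) = √(3 + D)
v(n) = 2*n*(-21 + n) (v(n) = (-21 + n)*(2*n) = 2*n*(-21 + n))
X(4)*v(5) = √(3 + 4)*(2*5*(-21 + 5)) = √7*(2*5*(-16)) = √7*(-160) = -160*√7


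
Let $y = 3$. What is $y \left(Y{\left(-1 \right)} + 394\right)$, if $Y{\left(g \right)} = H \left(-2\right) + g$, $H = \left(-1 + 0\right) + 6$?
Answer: $1149$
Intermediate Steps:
$H = 5$ ($H = -1 + 6 = 5$)
$Y{\left(g \right)} = -10 + g$ ($Y{\left(g \right)} = 5 \left(-2\right) + g = -10 + g$)
$y \left(Y{\left(-1 \right)} + 394\right) = 3 \left(\left(-10 - 1\right) + 394\right) = 3 \left(-11 + 394\right) = 3 \cdot 383 = 1149$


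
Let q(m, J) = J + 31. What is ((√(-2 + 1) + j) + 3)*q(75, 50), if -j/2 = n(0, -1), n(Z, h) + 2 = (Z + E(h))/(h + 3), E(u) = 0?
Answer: 567 + 81*I ≈ 567.0 + 81.0*I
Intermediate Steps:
q(m, J) = 31 + J
n(Z, h) = -2 + Z/(3 + h) (n(Z, h) = -2 + (Z + 0)/(h + 3) = -2 + Z/(3 + h))
j = 4 (j = -2*(-6 + 0 - 2*(-1))/(3 - 1) = -2*(-6 + 0 + 2)/2 = -(-4) = -2*(-2) = 4)
((√(-2 + 1) + j) + 3)*q(75, 50) = ((√(-2 + 1) + 4) + 3)*(31 + 50) = ((√(-1) + 4) + 3)*81 = ((I + 4) + 3)*81 = ((4 + I) + 3)*81 = (7 + I)*81 = 567 + 81*I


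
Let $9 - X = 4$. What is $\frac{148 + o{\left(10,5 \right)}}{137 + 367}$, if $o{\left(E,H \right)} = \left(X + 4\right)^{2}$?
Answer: $\frac{229}{504} \approx 0.45437$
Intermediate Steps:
$X = 5$ ($X = 9 - 4 = 5$)
$o{\left(E,H \right)} = 81$ ($o{\left(E,H \right)} = \left(5 + 4\right)^{2} = 9^{2} = 81$)
$\frac{148 + o{\left(10,5 \right)}}{137 + 367} = \frac{148 + 81}{137 + 367} = \frac{229}{504}$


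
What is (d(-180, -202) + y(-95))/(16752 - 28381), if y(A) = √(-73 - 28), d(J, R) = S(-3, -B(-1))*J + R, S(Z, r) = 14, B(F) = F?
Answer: 2722/11629 - I*√101/11629 ≈ 0.23407 - 0.00086421*I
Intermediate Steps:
d(J, R) = R + 14*J (d(J, R) = 14*J + R = R + 14*J)
y(A) = I*√101 (y(A) = √(-101) = I*√101)
(d(-180, -202) + y(-95))/(16752 - 28381) = ((-202 + 14*(-180)) + I*√101)/(16752 - 28381) = ((-202 - 2520) + I*√101)/(-11629) = (-2722 + I*√101)*(-1/11629) = 2722/11629 - I*√101/11629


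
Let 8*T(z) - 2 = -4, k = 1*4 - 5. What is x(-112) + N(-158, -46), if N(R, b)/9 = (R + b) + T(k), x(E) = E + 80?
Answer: -7481/4 ≈ -1870.3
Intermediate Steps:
x(E) = 80 + E
k = -1 (k = 4 - 5 = -1)
T(z) = -¼ (T(z) = ¼ + (⅛)*(-4) = ¼ - ½ = -¼)
N(R, b) = -9/4 + 9*R + 9*b (N(R, b) = 9*((R + b) - ¼) = 9*(-¼ + R + b) = -9/4 + 9*R + 9*b)
x(-112) + N(-158, -46) = (80 - 112) + (-9/4 + 9*(-158) + 9*(-46)) = -32 + (-9/4 - 1422 - 414) = -32 - 7353/4 = -7481/4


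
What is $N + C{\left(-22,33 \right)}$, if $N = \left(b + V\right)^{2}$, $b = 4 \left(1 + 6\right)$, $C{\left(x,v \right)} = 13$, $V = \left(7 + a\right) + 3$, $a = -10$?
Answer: $797$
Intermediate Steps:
$V = 0$ ($V = \left(7 - 10\right) + 3 = -3 + 3 = 0$)
$b = 28$ ($b = 4 \cdot 7 = 28$)
$N = 784$ ($N = \left(28 + 0\right)^{2} = 28^{2} = 784$)
$N + C{\left(-22,33 \right)} = 784 + 13 = 797$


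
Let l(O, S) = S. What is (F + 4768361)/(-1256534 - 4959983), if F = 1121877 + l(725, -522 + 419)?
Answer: -5890135/6216517 ≈ -0.94750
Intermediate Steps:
F = 1121774 (F = 1121877 + (-522 + 419) = 1121877 - 103 = 1121774)
(F + 4768361)/(-1256534 - 4959983) = (1121774 + 4768361)/(-1256534 - 4959983) = 5890135/(-6216517) = 5890135*(-1/6216517) = -5890135/6216517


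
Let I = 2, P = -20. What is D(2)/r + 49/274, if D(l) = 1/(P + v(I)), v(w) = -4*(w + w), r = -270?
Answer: 238277/1331640 ≈ 0.17894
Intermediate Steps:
v(w) = -8*w
D(l) = -1/36 (D(l) = 1/(-20 - 8*2) = 1/(-20 - 16) = 1/(-36) = -1/36)
D(2)/r + 49/274 = -1/36/(-270) + 49/274 = -1/36*(-1/270) + 49*(1/274) = 1/9720 + 49/274 = 238277/1331640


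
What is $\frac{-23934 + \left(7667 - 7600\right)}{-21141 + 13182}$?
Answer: $\frac{23867}{7959} \approx 2.9987$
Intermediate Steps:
$\frac{-23934 + \left(7667 - 7600\right)}{-21141 + 13182} = \frac{-23934 + \left(7667 - 7600\right)}{-7959} = \left(-23934 + 67\right) \left(- \frac{1}{7959}\right) = \left(-23867\right) \left(- \frac{1}{7959}\right) = \frac{23867}{7959}$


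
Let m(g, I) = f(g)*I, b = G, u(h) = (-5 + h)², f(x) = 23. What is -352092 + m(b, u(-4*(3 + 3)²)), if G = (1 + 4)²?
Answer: 158531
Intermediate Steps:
G = 25 (G = 5² = 25)
b = 25
m(g, I) = 23*I
-352092 + m(b, u(-4*(3 + 3)²)) = -352092 + 23*(-5 - 4*(3 + 3)²)² = -352092 + 23*(-5 - 4*6²)² = -352092 + 23*(-5 - 4*36)² = -352092 + 23*(-5 - 144)² = -352092 + 23*(-149)² = -352092 + 23*22201 = -352092 + 510623 = 158531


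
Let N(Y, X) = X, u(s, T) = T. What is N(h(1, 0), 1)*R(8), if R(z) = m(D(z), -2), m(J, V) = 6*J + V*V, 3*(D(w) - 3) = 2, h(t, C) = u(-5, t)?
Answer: 26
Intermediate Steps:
h(t, C) = t
D(w) = 11/3 (D(w) = 3 + (⅓)*2 = 3 + ⅔ = 11/3)
m(J, V) = V² + 6*J (m(J, V) = 6*J + V² = V² + 6*J)
R(z) = 26 (R(z) = (-2)² + 6*(11/3) = 4 + 22 = 26)
N(h(1, 0), 1)*R(8) = 1*26 = 26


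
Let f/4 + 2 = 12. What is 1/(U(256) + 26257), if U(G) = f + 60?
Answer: 1/26357 ≈ 3.7941e-5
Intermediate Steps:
f = 40 (f = -8 + 4*12 = -8 + 48 = 40)
U(G) = 100 (U(G) = 40 + 60 = 100)
1/(U(256) + 26257) = 1/(100 + 26257) = 1/26357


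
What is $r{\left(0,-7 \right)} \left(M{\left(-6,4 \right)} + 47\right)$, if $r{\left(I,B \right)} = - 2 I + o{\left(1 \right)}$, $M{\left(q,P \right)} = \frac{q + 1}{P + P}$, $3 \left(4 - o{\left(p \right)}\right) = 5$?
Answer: $\frac{2597}{24} \approx 108.21$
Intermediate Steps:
$o{\left(p \right)} = \frac{7}{3}$ ($o{\left(p \right)} = 4 - \frac{5}{3} = \frac{7}{3}$)
$M{\left(q,P \right)} = \frac{1 + q}{2 P}$
$r{\left(I,B \right)} = \frac{7}{3} - 2 I$ ($r{\left(I,B \right)} = - 2 I + \frac{7}{3} = \frac{7}{3} - 2 I$)
$r{\left(0,-7 \right)} \left(M{\left(-6,4 \right)} + 47\right) = \left(\frac{7}{3} - 0\right) \left(\frac{1 - 6}{2 \cdot 4} + 47\right) = \left(\frac{7}{3} + 0\right) \left(\frac{1}{2} \cdot \frac{1}{4} \left(-5\right) + 47\right) = \frac{7 \left(- \frac{5}{8} + 47\right)}{3} = \frac{7}{3} \cdot \frac{371}{8} = \frac{2597}{24}$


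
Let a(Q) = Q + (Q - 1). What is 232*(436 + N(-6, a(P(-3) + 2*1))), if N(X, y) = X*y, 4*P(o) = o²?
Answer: 90712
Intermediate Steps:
P(o) = o²/4
a(Q) = -1 + 2*Q (a(Q) = Q + (-1 + Q) = -1 + 2*Q)
232*(436 + N(-6, a(P(-3) + 2*1))) = 232*(436 - 6*(-1 + 2*((¼)*(-3)² + 2*1))) = 232*(436 - 6*(-1 + 2*((¼)*9 + 2))) = 232*(436 - 6*(-1 + 2*(9/4 + 2))) = 232*(436 - 6*(-1 + 2*(17/4))) = 232*(436 - 6*(-1 + 17/2)) = 232*(436 - 6*15/2) = 232*(436 - 45) = 232*391 = 90712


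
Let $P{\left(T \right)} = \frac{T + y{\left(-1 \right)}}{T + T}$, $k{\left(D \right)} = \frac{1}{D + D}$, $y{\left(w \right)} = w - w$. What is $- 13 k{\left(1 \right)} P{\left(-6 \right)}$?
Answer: $- \frac{13}{4} \approx -3.25$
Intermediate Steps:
$y{\left(w \right)} = 0$
$k{\left(D \right)} = \frac{1}{2 D}$
$P{\left(T \right)} = \frac{1}{2}$ ($P{\left(T \right)} = \frac{T + 0}{T + T} = \frac{T}{2 T} = T \frac{1}{2 T} = \frac{1}{2}$)
$- 13 k{\left(1 \right)} P{\left(-6 \right)} = - 13 \frac{1}{2 \cdot 1} \cdot \frac{1}{2} = - 13 \cdot \frac{1}{2} \cdot 1 \cdot \frac{1}{2} = \left(-13\right) \frac{1}{2} \cdot \frac{1}{2} = \left(- \frac{13}{2}\right) \frac{1}{2} = - \frac{13}{4}$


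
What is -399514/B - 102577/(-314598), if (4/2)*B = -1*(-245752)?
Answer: -14135256740/4832067981 ≈ -2.9253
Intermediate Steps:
B = 122876 (B = (-1*(-245752))/2 = (½)*245752 = 122876)
-399514/B - 102577/(-314598) = -399514/122876 - 102577/(-314598) = -399514*1/122876 - 102577*(-1/314598) = -199757/61438 + 102577/314598 = -14135256740/4832067981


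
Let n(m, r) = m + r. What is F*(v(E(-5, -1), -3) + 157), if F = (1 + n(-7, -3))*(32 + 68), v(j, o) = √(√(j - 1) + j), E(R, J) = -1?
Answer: -141300 - 900*√(-1 + I*√2) ≈ -1.4184e+5 - 1051.9*I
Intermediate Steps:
v(j, o) = √(j + √(-1 + j)) (v(j, o) = √(√(-1 + j) + j) = √(j + √(-1 + j)))
F = -900 (F = (1 + (-7 - 3))*(32 + 68) = (1 - 10)*100 = -9*100 = -900)
F*(v(E(-5, -1), -3) + 157) = -900*(√(-1 + √(-1 - 1)) + 157) = -900*(√(-1 + √(-2)) + 157) = -900*(√(-1 + I*√2) + 157) = -900*(157 + √(-1 + I*√2)) = -141300 - 900*√(-1 + I*√2)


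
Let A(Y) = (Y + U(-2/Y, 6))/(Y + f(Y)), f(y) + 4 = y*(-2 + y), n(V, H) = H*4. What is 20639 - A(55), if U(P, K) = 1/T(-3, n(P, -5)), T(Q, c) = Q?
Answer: 91822829/4449 ≈ 20639.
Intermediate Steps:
n(V, H) = 4*H
f(y) = -4 + y*(-2 + y)
U(P, K) = -1/3 (U(P, K) = 1/(-3) = -1/3)
A(Y) = (-1/3 + Y)/(-4 + Y**2 - Y) (A(Y) = (Y - 1/3)/(Y + (-4 + Y**2 - 2*Y)) = (-1/3 + Y)/(-4 + Y**2 - Y))
20639 - A(55) = 20639 - (1/3 - 1*55)/(4 + 55 - 1*55**2) = 20639 - (1/3 - 55)/(4 + 55 - 1*3025) = 20639 - (-164)/((4 + 55 - 3025)*3) = 20639 - (-164)/((-2966)*3) = 20639 - (-1)*(-164)/(2966*3) = 20639 - 1*82/4449 = 20639 - 82/4449 = 91822829/4449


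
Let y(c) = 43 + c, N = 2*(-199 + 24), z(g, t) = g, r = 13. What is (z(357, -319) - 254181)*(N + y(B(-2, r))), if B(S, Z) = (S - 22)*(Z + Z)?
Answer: 236310144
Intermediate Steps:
B(S, Z) = 2*Z*(-22 + S) (B(S, Z) = (-22 + S)*(2*Z) = 2*Z*(-22 + S))
N = -350 (N = 2*(-175) = -350)
(z(357, -319) - 254181)*(N + y(B(-2, r))) = (357 - 254181)*(-350 + (43 + 2*13*(-22 - 2))) = -253824*(-350 + (43 + 2*13*(-24))) = -253824*(-350 + (43 - 624)) = -253824*(-350 - 581) = -253824*(-931) = 236310144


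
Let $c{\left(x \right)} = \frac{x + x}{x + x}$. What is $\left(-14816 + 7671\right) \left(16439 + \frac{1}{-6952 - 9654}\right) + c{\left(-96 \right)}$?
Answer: $- \frac{1950485189179}{16606} \approx -1.1746 \cdot 10^{8}$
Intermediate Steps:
$c{\left(x \right)} = 1$ ($c{\left(x \right)} = \frac{2 x}{2 x} = 2 x \frac{1}{2 x} = 1$)
$\left(-14816 + 7671\right) \left(16439 + \frac{1}{-6952 - 9654}\right) + c{\left(-96 \right)} = \left(-14816 + 7671\right) \left(16439 + \frac{1}{-6952 - 9654}\right) + 1 = - 7145 \left(16439 + \frac{1}{-16606}\right) + 1 = - 7145 \left(16439 - \frac{1}{16606}\right) + 1 = \left(-7145\right) \frac{272986033}{16606} + 1 = - \frac{1950485205785}{16606} + 1 = - \frac{1950485189179}{16606}$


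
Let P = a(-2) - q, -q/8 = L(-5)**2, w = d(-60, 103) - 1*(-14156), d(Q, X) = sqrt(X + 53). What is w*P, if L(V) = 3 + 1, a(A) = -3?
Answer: 1769500 + 250*sqrt(39) ≈ 1.7711e+6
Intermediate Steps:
d(Q, X) = sqrt(53 + X)
L(V) = 4
w = 14156 + 2*sqrt(39) (w = sqrt(53 + 103) - 1*(-14156) = sqrt(156) + 14156 = 2*sqrt(39) + 14156 = 14156 + 2*sqrt(39) ≈ 14168.)
q = -128 (q = -8*4**2 = -8*16 = -128)
P = 125 (P = -3 - 1*(-128) = -3 + 128 = 125)
w*P = (14156 + 2*sqrt(39))*125 = 1769500 + 250*sqrt(39)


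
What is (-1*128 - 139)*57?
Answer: -15219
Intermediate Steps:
(-1*128 - 139)*57 = (-128 - 139)*57 = -267*57 = -15219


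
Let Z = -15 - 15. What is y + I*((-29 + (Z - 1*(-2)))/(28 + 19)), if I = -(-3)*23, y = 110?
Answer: 1237/47 ≈ 26.319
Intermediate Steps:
Z = -30
I = 69 (I = -3*(-23) = 69)
y + I*((-29 + (Z - 1*(-2)))/(28 + 19)) = 110 + 69*((-29 + (-30 - 1*(-2)))/(28 + 19)) = 110 + 69*((-29 + (-30 + 2))/47) = 110 + 69*((-29 - 28)*(1/47)) = 110 + 69*(-57*1/47) = 110 + 69*(-57/47) = 110 - 3933/47 = 1237/47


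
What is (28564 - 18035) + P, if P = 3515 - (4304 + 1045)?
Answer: 8695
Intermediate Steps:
P = -1834 (P = 3515 - 1*5349 = 3515 - 5349 = -1834)
(28564 - 18035) + P = (28564 - 18035) - 1834 = 10529 - 1834 = 8695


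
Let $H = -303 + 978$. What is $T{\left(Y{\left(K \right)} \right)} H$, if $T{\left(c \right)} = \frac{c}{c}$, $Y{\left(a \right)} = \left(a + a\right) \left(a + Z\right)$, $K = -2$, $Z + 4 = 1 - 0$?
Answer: $675$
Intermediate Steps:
$Z = -3$ ($Z = -4 + \left(1 - 0\right) = -4 + \left(1 + 0\right) = -4 + 1 = -3$)
$Y{\left(a \right)} = 2 a \left(-3 + a\right)$ ($Y{\left(a \right)} = \left(a + a\right) \left(a - 3\right) = 2 a \left(-3 + a\right)$)
$H = 675$
$T{\left(c \right)} = 1$
$T{\left(Y{\left(K \right)} \right)} H = 1 \cdot 675 = 675$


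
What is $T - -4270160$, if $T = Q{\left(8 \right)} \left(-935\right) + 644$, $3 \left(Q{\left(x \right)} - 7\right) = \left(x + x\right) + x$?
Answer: $4256779$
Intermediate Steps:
$Q{\left(x \right)} = 7 + x$ ($Q{\left(x \right)} = 7 + \frac{\left(x + x\right) + x}{3} = 7 + \frac{2 x + x}{3} = 7 + \frac{3 x}{3} = 7 + x$)
$T = -13381$ ($T = \left(7 + 8\right) \left(-935\right) + 644 = 15 \left(-935\right) + 644 = -14025 + 644 = -13381$)
$T - -4270160 = -13381 - -4270160 = -13381 + 4270160 = 4256779$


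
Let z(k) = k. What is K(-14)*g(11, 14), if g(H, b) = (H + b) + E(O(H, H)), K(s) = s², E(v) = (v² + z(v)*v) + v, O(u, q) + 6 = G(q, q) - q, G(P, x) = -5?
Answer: 190316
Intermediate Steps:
O(u, q) = -11 - q (O(u, q) = -6 + (-5 - q) = -11 - q)
E(v) = v + 2*v² (E(v) = (v² + v*v) + v = (v² + v²) + v = 2*v² + v = v + 2*v²)
g(H, b) = H + b + (-21 - 2*H)*(-11 - H) (g(H, b) = (H + b) + (-11 - H)*(1 + 2*(-11 - H)) = (H + b) + (-11 - H)*(1 + (-22 - 2*H)) = (H + b) + (-11 - H)*(-21 - 2*H) = (H + b) + (-21 - 2*H)*(-11 - H) = H + b + (-21 - 2*H)*(-11 - H))
K(-14)*g(11, 14) = (-14)²*(11 + 14 + (11 + 11)*(21 + 2*11)) = 196*(11 + 14 + 22*(21 + 22)) = 196*(11 + 14 + 22*43) = 196*(11 + 14 + 946) = 196*971 = 190316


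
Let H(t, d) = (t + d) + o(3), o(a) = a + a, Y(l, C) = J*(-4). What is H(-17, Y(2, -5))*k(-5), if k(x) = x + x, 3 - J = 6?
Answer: -10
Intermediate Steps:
J = -3 (J = 3 - 1*6 = 3 - 6 = -3)
Y(l, C) = 12 (Y(l, C) = -3*(-4) = 12)
o(a) = 2*a
k(x) = 2*x
H(t, d) = 6 + d + t (H(t, d) = (t + d) + 2*3 = (d + t) + 6 = 6 + d + t)
H(-17, Y(2, -5))*k(-5) = (6 + 12 - 17)*(2*(-5)) = 1*(-10) = -10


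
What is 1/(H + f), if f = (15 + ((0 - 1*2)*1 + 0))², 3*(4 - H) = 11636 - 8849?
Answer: -1/756 ≈ -0.0013228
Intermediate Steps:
H = -925 (H = 4 - (11636 - 8849)/3 = 4 - ⅓*2787 = 4 - 929 = -925)
f = 169 (f = (15 + ((0 - 2)*1 + 0))² = (15 + (-2*1 + 0))² = (15 + (-2 + 0))² = (15 - 2)² = 13² = 169)
1/(H + f) = 1/(-925 + 169) = 1/(-756) = -1/756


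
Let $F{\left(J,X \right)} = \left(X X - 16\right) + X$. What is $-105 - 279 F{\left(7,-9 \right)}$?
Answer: $-15729$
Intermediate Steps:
$F{\left(J,X \right)} = -16 + X + X^{2}$ ($F{\left(J,X \right)} = \left(X^{2} - 16\right) + X = \left(-16 + X^{2}\right) + X = -16 + X + X^{2}$)
$-105 - 279 F{\left(7,-9 \right)} = -105 - 279 \left(-16 - 9 + \left(-9\right)^{2}\right) = -105 - 279 \left(-16 - 9 + 81\right) = -105 - 15624 = -15729$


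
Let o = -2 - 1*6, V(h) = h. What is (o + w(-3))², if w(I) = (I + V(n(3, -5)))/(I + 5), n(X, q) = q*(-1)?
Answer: 49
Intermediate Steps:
n(X, q) = -q
o = -8 (o = -2 - 6 = -8)
w(I) = 1 (w(I) = (I - 1*(-5))/(I + 5) = (I + 5)/(5 + I) = (5 + I)/(5 + I) = 1)
(o + w(-3))² = (-8 + 1)² = (-7)² = 49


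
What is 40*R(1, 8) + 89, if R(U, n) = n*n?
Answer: 2649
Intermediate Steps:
R(U, n) = n**2
40*R(1, 8) + 89 = 40*8**2 + 89 = 40*64 + 89 = 2560 + 89 = 2649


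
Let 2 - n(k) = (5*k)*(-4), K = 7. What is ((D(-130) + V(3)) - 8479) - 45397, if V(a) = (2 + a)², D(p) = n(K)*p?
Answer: -72311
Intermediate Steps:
n(k) = 2 + 20*k (n(k) = 2 - 5*k*(-4) = 2 - (-20)*k = 2 + 20*k)
D(p) = 142*p (D(p) = (2 + 20*7)*p = (2 + 140)*p = 142*p)
((D(-130) + V(3)) - 8479) - 45397 = ((142*(-130) + (2 + 3)²) - 8479) - 45397 = ((-18460 + 5²) - 8479) - 45397 = ((-18460 + 25) - 8479) - 45397 = (-18435 - 8479) - 45397 = -26914 - 45397 = -72311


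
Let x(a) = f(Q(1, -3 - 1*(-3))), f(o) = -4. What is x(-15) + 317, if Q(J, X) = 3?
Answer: 313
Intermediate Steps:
x(a) = -4
x(-15) + 317 = -4 + 317 = 313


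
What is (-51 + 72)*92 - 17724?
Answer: -15792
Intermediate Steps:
(-51 + 72)*92 - 17724 = 21*92 - 17724 = 1932 - 17724 = -15792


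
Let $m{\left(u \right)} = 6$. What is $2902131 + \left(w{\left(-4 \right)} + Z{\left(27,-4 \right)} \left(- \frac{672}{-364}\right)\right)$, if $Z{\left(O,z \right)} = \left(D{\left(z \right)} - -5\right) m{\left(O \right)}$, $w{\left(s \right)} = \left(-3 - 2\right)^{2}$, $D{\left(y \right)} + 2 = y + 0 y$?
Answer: $\frac{37727884}{13} \approx 2.9021 \cdot 10^{6}$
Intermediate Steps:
$D{\left(y \right)} = -2 + y$ ($D{\left(y \right)} = -2 + \left(y + 0 y\right) = -2 + \left(y + 0\right) = -2 + y$)
$w{\left(s \right)} = 25$ ($w{\left(s \right)} = \left(-5\right)^{2} = 25$)
$Z{\left(O,z \right)} = 18 + 6 z$ ($Z{\left(O,z \right)} = \left(\left(-2 + z\right) - -5\right) 6 = \left(\left(-2 + z\right) + 5\right) 6 = \left(3 + z\right) 6 = 18 + 6 z$)
$2902131 + \left(w{\left(-4 \right)} + Z{\left(27,-4 \right)} \left(- \frac{672}{-364}\right)\right) = 2902131 + \left(25 + \left(18 + 6 \left(-4\right)\right) \left(- \frac{672}{-364}\right)\right) = 2902131 + \left(25 + \left(18 - 24\right) \left(\left(-672\right) \left(- \frac{1}{364}\right)\right)\right) = 2902131 + \left(25 - \frac{144}{13}\right) = 2902131 + \frac{181}{13} = \frac{37727884}{13}$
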